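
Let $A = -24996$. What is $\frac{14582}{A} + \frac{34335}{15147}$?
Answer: $\frac{11803039}{7011378} \approx 1.6834$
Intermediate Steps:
$\frac{14582}{A} + \frac{34335}{15147} = \frac{14582}{-24996} + \frac{34335}{15147} = 14582 \left(- \frac{1}{24996}\right) + 34335 \cdot \frac{1}{15147} = - \frac{7291}{12498} + \frac{3815}{1683} = \frac{11803039}{7011378}$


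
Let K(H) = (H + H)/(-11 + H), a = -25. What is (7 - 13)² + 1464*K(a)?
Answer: 6208/3 ≈ 2069.3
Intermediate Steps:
K(H) = 2*H/(-11 + H) (K(H) = (2*H)/(-11 + H) = 2*H/(-11 + H))
(7 - 13)² + 1464*K(a) = (7 - 13)² + 1464*(2*(-25)/(-11 - 25)) = (-6)² + 1464*(2*(-25)/(-36)) = 36 + 1464*(2*(-25)*(-1/36)) = 36 + 1464*(25/18) = 36 + 6100/3 = 6208/3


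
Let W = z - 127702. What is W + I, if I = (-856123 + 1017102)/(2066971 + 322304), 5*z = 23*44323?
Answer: 26003458532/341325 ≈ 76184.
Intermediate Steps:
z = 1019429/5 (z = (23*44323)/5 = (⅕)*1019429 = 1019429/5 ≈ 2.0389e+5)
I = 22997/341325 (I = 160979/2389275 = 160979*(1/2389275) = 22997/341325 ≈ 0.067376)
W = 380919/5 (W = 1019429/5 - 127702 = 380919/5 ≈ 76184.)
W + I = 380919/5 + 22997/341325 = 26003458532/341325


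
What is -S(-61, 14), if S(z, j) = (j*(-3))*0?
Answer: 0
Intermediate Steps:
S(z, j) = 0 (S(z, j) = -3*j*0 = 0)
-S(-61, 14) = -1*0 = 0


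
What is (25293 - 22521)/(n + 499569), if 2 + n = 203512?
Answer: 2772/703079 ≈ 0.0039427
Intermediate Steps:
n = 203510 (n = -2 + 203512 = 203510)
(25293 - 22521)/(n + 499569) = (25293 - 22521)/(203510 + 499569) = 2772/703079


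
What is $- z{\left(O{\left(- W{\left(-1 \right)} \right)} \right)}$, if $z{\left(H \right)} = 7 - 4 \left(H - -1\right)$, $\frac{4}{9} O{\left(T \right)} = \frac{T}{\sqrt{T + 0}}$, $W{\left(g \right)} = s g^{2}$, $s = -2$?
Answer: $-3 + 9 \sqrt{2} \approx 9.7279$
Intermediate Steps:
$W{\left(g \right)} = - 2 g^{2}$
$O{\left(T \right)} = \frac{9 \sqrt{T}}{4}$ ($O{\left(T \right)} = \frac{9 \frac{T}{\sqrt{T + 0}}}{4} = \frac{9 \frac{T}{\sqrt{T}}}{4} = \frac{9 \sqrt{T}}{4}$)
$z{\left(H \right)} = 3 - 4 H$ ($z{\left(H \right)} = 7 - 4 \left(H + 1\right) = 7 - 4 \left(1 + H\right) = 7 - \left(4 + 4 H\right) = 3 - 4 H$)
$- z{\left(O{\left(- W{\left(-1 \right)} \right)} \right)} = - (3 - 4 \frac{9 \sqrt{- \left(-2\right) \left(-1\right)^{2}}}{4}) = - (3 - 4 \frac{9 \sqrt{- \left(-2\right) 1}}{4}) = - (3 - 4 \frac{9 \sqrt{\left(-1\right) \left(-2\right)}}{4}) = - (3 - 4 \frac{9 \sqrt{2}}{4}) = - (3 - 9 \sqrt{2}) = -3 + 9 \sqrt{2}$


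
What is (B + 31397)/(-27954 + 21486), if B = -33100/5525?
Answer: -330353/68068 ≈ -4.8533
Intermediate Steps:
B = -1324/221 (B = -33100*1/5525 = -1324/221 ≈ -5.9910)
(B + 31397)/(-27954 + 21486) = (-1324/221 + 31397)/(-27954 + 21486) = (6937413/221)/(-6468) = (6937413/221)*(-1/6468) = -330353/68068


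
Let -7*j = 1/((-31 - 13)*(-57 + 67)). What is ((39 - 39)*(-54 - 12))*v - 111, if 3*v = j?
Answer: -111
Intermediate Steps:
j = 1/3080 (j = -1/((-57 + 67)*(-31 - 13))/7 = -1/(7*((-44*10))) = -⅐/(-440) = -⅐*(-1/440) = 1/3080 ≈ 0.00032468)
v = 1/9240 (v = (⅓)*(1/3080) = 1/9240 ≈ 0.00010823)
((39 - 39)*(-54 - 12))*v - 111 = ((39 - 39)*(-54 - 12))*(1/9240) - 111 = (0*(-66))*(1/9240) - 111 = 0*(1/9240) - 111 = 0 - 111 = -111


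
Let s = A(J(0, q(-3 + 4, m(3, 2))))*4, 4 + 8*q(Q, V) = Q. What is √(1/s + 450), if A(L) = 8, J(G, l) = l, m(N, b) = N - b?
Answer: √28802/8 ≈ 21.214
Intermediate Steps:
q(Q, V) = -½ + Q/8
s = 32 (s = 8*4 = 32)
√(1/s + 450) = √(1/32 + 450) = √(14401/32) = √28802/8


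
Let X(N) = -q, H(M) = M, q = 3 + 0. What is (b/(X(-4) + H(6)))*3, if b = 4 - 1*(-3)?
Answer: 7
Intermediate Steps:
q = 3
X(N) = -3 (X(N) = -1*3 = -3)
b = 7 (b = 4 + 3 = 7)
(b/(X(-4) + H(6)))*3 = (7/(-3 + 6))*3 = (7/3)*3 = 7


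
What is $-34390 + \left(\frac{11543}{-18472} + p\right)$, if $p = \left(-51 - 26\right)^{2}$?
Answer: $- \frac{525743135}{18472} \approx -28462.0$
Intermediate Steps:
$p = 5929$ ($p = \left(-77\right)^{2} = 5929$)
$-34390 + \left(\frac{11543}{-18472} + p\right) = -34390 + \left(\frac{11543}{-18472} + 5929\right) = -34390 + \left(11543 \left(- \frac{1}{18472}\right) + 5929\right) = -34390 + \left(- \frac{11543}{18472} + 5929\right) = -34390 + \frac{109508945}{18472} = - \frac{525743135}{18472}$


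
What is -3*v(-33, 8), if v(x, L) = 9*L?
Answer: -216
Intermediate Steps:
-3*v(-33, 8) = -27*8 = -3*72 = -216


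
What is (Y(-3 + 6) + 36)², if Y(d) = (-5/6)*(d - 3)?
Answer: 1296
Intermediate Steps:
Y(d) = 5/2 - 5*d/6 (Y(d) = (-5*⅙)*(-3 + d) = -5*(-3 + d)/6 = 5/2 - 5*d/6)
(Y(-3 + 6) + 36)² = ((5/2 - 5*(-3 + 6)/6) + 36)² = ((5/2 - ⅚*3) + 36)² = ((5/2 - 5/2) + 36)² = (0 + 36)² = 36² = 1296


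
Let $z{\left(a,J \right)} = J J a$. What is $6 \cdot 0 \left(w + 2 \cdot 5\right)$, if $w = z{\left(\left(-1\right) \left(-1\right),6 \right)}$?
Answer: $0$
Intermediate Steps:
$z{\left(a,J \right)} = a J^{2}$ ($z{\left(a,J \right)} = J^{2} a = a J^{2}$)
$w = 36$ ($w = \left(-1\right) \left(-1\right) 6^{2} = 1 \cdot 36 = 36$)
$6 \cdot 0 \left(w + 2 \cdot 5\right) = 6 \cdot 0 \left(36 + 2 \cdot 5\right) = 0 \left(36 + 10\right) = 0 \cdot 46 = 0$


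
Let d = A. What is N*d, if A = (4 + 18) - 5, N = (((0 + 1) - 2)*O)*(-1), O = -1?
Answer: -17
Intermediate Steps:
N = -1 (N = (((0 + 1) - 2)*(-1))*(-1) = ((1 - 2)*(-1))*(-1) = -1*(-1)*(-1) = 1*(-1) = -1)
A = 17 (A = 22 - 5 = 17)
d = 17
N*d = -1*17 = -17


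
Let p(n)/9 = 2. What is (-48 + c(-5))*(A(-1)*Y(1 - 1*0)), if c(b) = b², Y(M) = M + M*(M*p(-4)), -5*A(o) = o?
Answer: -437/5 ≈ -87.400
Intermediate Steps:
p(n) = 18 (p(n) = 9*2 = 18)
A(o) = -o/5
Y(M) = M + 18*M² (Y(M) = M + M*(M*18) = M + M*(18*M) = M + 18*M²)
(-48 + c(-5))*(A(-1)*Y(1 - 1*0)) = (-48 + (-5)²)*((-⅕*(-1))*((1 - 1*0)*(1 + 18*(1 - 1*0)))) = (-48 + 25)*(((1 + 0)*(1 + 18*(1 + 0)))/5) = -23*1*(1 + 18*1)/5 = -23*1*(1 + 18)/5 = -23*1*19/5 = -23*19/5 = -437/5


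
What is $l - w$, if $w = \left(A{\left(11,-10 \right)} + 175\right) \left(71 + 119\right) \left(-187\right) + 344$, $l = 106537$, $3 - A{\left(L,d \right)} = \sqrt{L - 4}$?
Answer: $6430533 - 35530 \sqrt{7} \approx 6.3365 \cdot 10^{6}$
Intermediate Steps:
$A{\left(L,d \right)} = 3 - \sqrt{-4 + L}$ ($A{\left(L,d \right)} = 3 - \sqrt{L - 4} = 3 - \sqrt{-4 + L}$)
$w = -6323996 + 35530 \sqrt{7}$ ($w = \left(\left(3 - \sqrt{-4 + 11}\right) + 175\right) \left(71 + 119\right) \left(-187\right) + 344 = \left(\left(3 - \sqrt{7}\right) + 175\right) 190 \left(-187\right) + 344 = \left(178 - \sqrt{7}\right) 190 \left(-187\right) + 344 = \left(33820 - 190 \sqrt{7}\right) \left(-187\right) + 344 = \left(-6324340 + 35530 \sqrt{7}\right) + 344 = -6323996 + 35530 \sqrt{7} \approx -6.23 \cdot 10^{6}$)
$l - w = 106537 - \left(-6323996 + 35530 \sqrt{7}\right) = 106537 + \left(6323996 - 35530 \sqrt{7}\right) = 6430533 - 35530 \sqrt{7}$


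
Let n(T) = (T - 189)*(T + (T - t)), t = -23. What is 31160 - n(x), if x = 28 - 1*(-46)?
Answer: 50825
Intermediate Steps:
x = 74 (x = 28 + 46 = 74)
n(T) = (-189 + T)*(23 + 2*T) (n(T) = (T - 189)*(T + (T - 1*(-23))) = (-189 + T)*(T + (T + 23)) = (-189 + T)*(T + (23 + T)) = (-189 + T)*(23 + 2*T))
31160 - n(x) = 31160 - (-4347 - 355*74 + 2*74²) = 31160 - (-4347 - 26270 + 2*5476) = 31160 - (-4347 - 26270 + 10952) = 31160 - 1*(-19665) = 31160 + 19665 = 50825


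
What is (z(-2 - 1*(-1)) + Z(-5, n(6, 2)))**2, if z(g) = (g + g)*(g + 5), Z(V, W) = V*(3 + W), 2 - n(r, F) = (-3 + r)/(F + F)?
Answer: 13689/16 ≈ 855.56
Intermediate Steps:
n(r, F) = 2 - (-3 + r)/(2*F) (n(r, F) = 2 - (-3 + r)/(F + F) = 2 - (-3 + r)/(2*F))
z(g) = 2*g*(5 + g) (z(g) = (2*g)*(5 + g) = 2*g*(5 + g))
(z(-2 - 1*(-1)) + Z(-5, n(6, 2)))**2 = (2*(-2 - 1*(-1))*(5 + (-2 - 1*(-1))) - 5*(3 + (1/2)*(3 - 1*6 + 4*2)/2))**2 = (2*(-2 + 1)*(5 + (-2 + 1)) - 5*(3 + (1/2)*(1/2)*(3 - 6 + 8)))**2 = (2*(-1)*(5 - 1) - 5*(3 + (1/2)*(1/2)*5))**2 = (2*(-1)*4 - 5*(3 + 5/4))**2 = (-8 - 5*17/4)**2 = (-8 - 85/4)**2 = (-117/4)**2 = 13689/16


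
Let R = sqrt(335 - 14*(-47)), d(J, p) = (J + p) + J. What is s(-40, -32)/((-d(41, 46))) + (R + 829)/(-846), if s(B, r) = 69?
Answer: -82243/54144 - sqrt(993)/846 ≈ -1.5562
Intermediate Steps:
d(J, p) = p + 2*J
R = sqrt(993) (R = sqrt(335 + 658) = sqrt(993) ≈ 31.512)
s(-40, -32)/((-d(41, 46))) + (R + 829)/(-846) = 69/((-(46 + 2*41))) + (sqrt(993) + 829)/(-846) = 69/((-(46 + 82))) + (829 + sqrt(993))*(-1/846) = 69/((-1*128)) + (-829/846 - sqrt(993)/846) = 69/(-128) + (-829/846 - sqrt(993)/846) = 69*(-1/128) + (-829/846 - sqrt(993)/846) = -69/128 + (-829/846 - sqrt(993)/846) = -82243/54144 - sqrt(993)/846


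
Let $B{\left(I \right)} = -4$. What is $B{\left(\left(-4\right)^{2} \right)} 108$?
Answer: $-432$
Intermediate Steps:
$B{\left(\left(-4\right)^{2} \right)} 108 = \left(-4\right) 108 = -432$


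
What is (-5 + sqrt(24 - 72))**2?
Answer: (5 - 4*I*sqrt(3))**2 ≈ -23.0 - 69.282*I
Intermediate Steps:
(-5 + sqrt(24 - 72))**2 = (-5 + sqrt(-48))**2 = (-5 + 4*I*sqrt(3))**2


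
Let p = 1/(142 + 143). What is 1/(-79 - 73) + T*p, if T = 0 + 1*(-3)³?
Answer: -77/760 ≈ -0.10132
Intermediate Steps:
p = 1/285 ≈ 0.0035088
T = -27 (T = 0 + 1*(-27) = 0 - 27 = -27)
1/(-79 - 73) + T*p = 1/(-79 - 73) - 27*1/285 = 1/(-152) - 9/95 = -1/152 - 9/95 = -77/760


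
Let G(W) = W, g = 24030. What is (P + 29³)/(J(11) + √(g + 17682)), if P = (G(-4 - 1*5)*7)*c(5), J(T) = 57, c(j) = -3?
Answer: -466982/12821 + 98312*√2607/38463 ≈ 94.084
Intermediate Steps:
P = 189 (P = ((-4 - 1*5)*7)*(-3) = ((-4 - 5)*7)*(-3) = -9*7*(-3) = -63*(-3) = 189)
(P + 29³)/(J(11) + √(g + 17682)) = (189 + 29³)/(57 + √(24030 + 17682)) = (189 + 24389)/(57 + √41712) = 24578/(57 + 4*√2607)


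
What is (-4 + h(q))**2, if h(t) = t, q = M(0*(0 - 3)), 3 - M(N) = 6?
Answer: 49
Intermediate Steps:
M(N) = -3 (M(N) = 3 - 1*6 = 3 - 6 = -3)
q = -3
(-4 + h(q))**2 = (-4 - 3)**2 = (-7)**2 = 49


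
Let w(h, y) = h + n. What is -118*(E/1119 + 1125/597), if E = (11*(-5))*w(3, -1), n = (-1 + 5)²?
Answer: -24977060/222681 ≈ -112.17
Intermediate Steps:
n = 16 (n = 4² = 16)
w(h, y) = 16 + h (w(h, y) = h + 16 = 16 + h)
E = -1045 (E = (11*(-5))*(16 + 3) = -55*19 = -1045)
-118*(E/1119 + 1125/597) = -118*(-1045/1119 + 1125/597) = -118*(-1045*1/1119 + 1125*(1/597)) = -118*(-1045/1119 + 375/199) = -118*211670/222681 = -24977060/222681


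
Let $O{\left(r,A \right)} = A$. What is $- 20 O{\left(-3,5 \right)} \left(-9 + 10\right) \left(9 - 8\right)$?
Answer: $-100$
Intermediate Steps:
$- 20 O{\left(-3,5 \right)} \left(-9 + 10\right) \left(9 - 8\right) = \left(-20\right) 5 \left(-9 + 10\right) \left(9 - 8\right) = - 100 \cdot 1 \cdot 1 = \left(-100\right) 1 = -100$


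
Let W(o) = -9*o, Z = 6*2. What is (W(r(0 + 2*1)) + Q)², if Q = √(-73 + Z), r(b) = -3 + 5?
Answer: (18 - I*√61)² ≈ 263.0 - 281.17*I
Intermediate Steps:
Z = 12
r(b) = 2
Q = I*√61 (Q = √(-73 + 12) = √(-61) = I*√61 ≈ 7.8102*I)
(W(r(0 + 2*1)) + Q)² = (-9*2 + I*√61)² = (-18 + I*√61)²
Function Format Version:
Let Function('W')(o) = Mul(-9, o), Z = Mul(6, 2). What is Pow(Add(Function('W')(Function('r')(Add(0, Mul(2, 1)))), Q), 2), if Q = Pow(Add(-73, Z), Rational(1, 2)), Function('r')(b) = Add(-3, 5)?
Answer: Pow(Add(18, Mul(-1, I, Pow(61, Rational(1, 2)))), 2) ≈ Add(263.00, Mul(-281.17, I))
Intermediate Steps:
Z = 12
Function('r')(b) = 2
Q = Mul(I, Pow(61, Rational(1, 2))) (Q = Pow(Add(-73, 12), Rational(1, 2)) = Pow(-61, Rational(1, 2)) = Mul(I, Pow(61, Rational(1, 2))) ≈ Mul(7.8102, I))
Pow(Add(Function('W')(Function('r')(Add(0, Mul(2, 1)))), Q), 2) = Pow(Add(Mul(-9, 2), Mul(I, Pow(61, Rational(1, 2)))), 2) = Pow(Add(-18, Mul(I, Pow(61, Rational(1, 2)))), 2)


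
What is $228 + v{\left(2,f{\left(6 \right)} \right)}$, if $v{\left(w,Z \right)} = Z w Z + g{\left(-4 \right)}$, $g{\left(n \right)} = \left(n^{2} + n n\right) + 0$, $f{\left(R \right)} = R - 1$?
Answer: $310$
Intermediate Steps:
$f{\left(R \right)} = -1 + R$
$g{\left(n \right)} = 2 n^{2}$ ($g{\left(n \right)} = \left(n^{2} + n^{2}\right) + 0 = 2 n^{2} + 0 = 2 n^{2}$)
$v{\left(w,Z \right)} = 32 + w Z^{2}$ ($v{\left(w,Z \right)} = Z w Z + 2 \left(-4\right)^{2} = w Z^{2} + 2 \cdot 16 = w Z^{2} + 32 = 32 + w Z^{2}$)
$228 + v{\left(2,f{\left(6 \right)} \right)} = 228 + \left(32 + 2 \left(-1 + 6\right)^{2}\right) = 228 + \left(32 + 2 \cdot 5^{2}\right) = 228 + \left(32 + 2 \cdot 25\right) = 228 + \left(32 + 50\right) = 228 + 82 = 310$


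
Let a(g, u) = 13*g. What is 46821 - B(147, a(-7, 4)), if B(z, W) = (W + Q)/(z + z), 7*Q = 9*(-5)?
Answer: 48179150/1029 ≈ 46821.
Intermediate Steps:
Q = -45/7 (Q = (9*(-5))/7 = (⅐)*(-45) = -45/7 ≈ -6.4286)
B(z, W) = (-45/7 + W)/(2*z) (B(z, W) = (W - 45/7)/(z + z) = (-45/7 + W)/((2*z)) = (-45/7 + W)*(1/(2*z)) = (-45/7 + W)/(2*z))
46821 - B(147, a(-7, 4)) = 46821 - (-45 + 7*(13*(-7)))/(14*147) = 46821 - (-45 + 7*(-91))/(14*147) = 46821 - (-45 - 637)/(14*147) = 46821 - (-682)/(14*147) = 46821 - 1*(-341/1029) = 46821 + 341/1029 = 48179150/1029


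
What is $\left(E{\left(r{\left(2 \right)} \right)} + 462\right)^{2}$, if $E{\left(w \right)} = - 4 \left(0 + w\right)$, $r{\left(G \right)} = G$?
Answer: $206116$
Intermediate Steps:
$E{\left(w \right)} = - 4 w$
$\left(E{\left(r{\left(2 \right)} \right)} + 462\right)^{2} = \left(\left(-4\right) 2 + 462\right)^{2} = \left(-8 + 462\right)^{2} = 454^{2} = 206116$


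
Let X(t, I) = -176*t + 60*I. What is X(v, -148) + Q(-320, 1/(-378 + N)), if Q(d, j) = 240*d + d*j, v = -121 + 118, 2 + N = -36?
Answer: -1106966/13 ≈ -85151.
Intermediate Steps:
N = -38 (N = -2 - 36 = -38)
v = -3
X(v, -148) + Q(-320, 1/(-378 + N)) = (-176*(-3) + 60*(-148)) - 320*(240 + 1/(-378 - 38)) = (528 - 8880) - 320*(240 + 1/(-416)) = -8352 - 320*(240 - 1/416) = -8352 - 320*99839/416 = -8352 - 998390/13 = -1106966/13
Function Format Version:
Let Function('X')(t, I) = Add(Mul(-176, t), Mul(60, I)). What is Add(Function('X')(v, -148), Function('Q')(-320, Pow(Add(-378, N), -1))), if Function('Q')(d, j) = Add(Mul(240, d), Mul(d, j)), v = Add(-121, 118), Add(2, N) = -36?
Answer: Rational(-1106966, 13) ≈ -85151.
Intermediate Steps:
N = -38 (N = Add(-2, -36) = -38)
v = -3
Add(Function('X')(v, -148), Function('Q')(-320, Pow(Add(-378, N), -1))) = Add(Add(Mul(-176, -3), Mul(60, -148)), Mul(-320, Add(240, Pow(Add(-378, -38), -1)))) = Add(Add(528, -8880), Mul(-320, Add(240, Pow(-416, -1)))) = Add(-8352, Mul(-320, Add(240, Rational(-1, 416)))) = Add(-8352, Mul(-320, Rational(99839, 416))) = Add(-8352, Rational(-998390, 13)) = Rational(-1106966, 13)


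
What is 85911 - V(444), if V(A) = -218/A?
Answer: 19072351/222 ≈ 85912.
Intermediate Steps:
85911 - V(444) = 85911 - (-218)/444 = 85911 - 1*(-109/222) = 85911 + 109/222 = 19072351/222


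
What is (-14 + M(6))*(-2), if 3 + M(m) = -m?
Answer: 46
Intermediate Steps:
M(m) = -3 - m
(-14 + M(6))*(-2) = (-14 + (-3 - 1*6))*(-2) = (-14 + (-3 - 6))*(-2) = (-14 - 9)*(-2) = -23*(-2) = 46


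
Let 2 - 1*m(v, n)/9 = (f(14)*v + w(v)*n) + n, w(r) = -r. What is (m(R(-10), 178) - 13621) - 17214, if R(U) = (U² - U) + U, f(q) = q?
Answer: 115181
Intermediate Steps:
R(U) = U²
m(v, n) = 18 - 126*v - 9*n + 9*n*v (m(v, n) = 18 - 9*((14*v + (-v)*n) + n) = 18 - 9*((14*v - n*v) + n) = 18 - 9*(n + 14*v - n*v) = 18 + (-126*v - 9*n + 9*n*v) = 18 - 126*v - 9*n + 9*n*v)
(m(R(-10), 178) - 13621) - 17214 = ((18 - 126*(-10)² - 9*178 + 9*178*(-10)²) - 13621) - 17214 = ((18 - 126*100 - 1602 + 9*178*100) - 13621) - 17214 = ((18 - 12600 - 1602 + 160200) - 13621) - 17214 = (146016 - 13621) - 17214 = 132395 - 17214 = 115181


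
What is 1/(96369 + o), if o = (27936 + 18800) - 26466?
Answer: 1/116639 ≈ 8.5735e-6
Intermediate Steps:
o = 20270 (o = 46736 - 26466 = 20270)
1/(96369 + o) = 1/(96369 + 20270) = 1/116639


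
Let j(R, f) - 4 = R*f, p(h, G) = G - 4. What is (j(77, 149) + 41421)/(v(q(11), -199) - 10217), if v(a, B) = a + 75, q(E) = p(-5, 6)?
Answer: -26449/5070 ≈ -5.2168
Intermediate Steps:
p(h, G) = -4 + G
q(E) = 2 (q(E) = -4 + 6 = 2)
v(a, B) = 75 + a
j(R, f) = 4 + R*f
(j(77, 149) + 41421)/(v(q(11), -199) - 10217) = ((4 + 77*149) + 41421)/((75 + 2) - 10217) = ((4 + 11473) + 41421)/(77 - 10217) = (11477 + 41421)/(-10140) = 52898*(-1/10140) = -26449/5070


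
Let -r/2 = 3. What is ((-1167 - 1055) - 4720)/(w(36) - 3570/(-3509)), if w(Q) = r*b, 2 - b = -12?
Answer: 4059913/48531 ≈ 83.656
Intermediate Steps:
r = -6 (r = -2*3 = -6)
b = 14 (b = 2 - 1*(-12) = 2 + 12 = 14)
w(Q) = -84 (w(Q) = -6*14 = -84)
((-1167 - 1055) - 4720)/(w(36) - 3570/(-3509)) = ((-1167 - 1055) - 4720)/(-84 - 3570/(-3509)) = (-2222 - 4720)/(-84 - 3570*(-1/3509)) = -6942/(-84 + 3570/3509) = -6942/(-291186/3509) = -6942*(-3509/291186) = 4059913/48531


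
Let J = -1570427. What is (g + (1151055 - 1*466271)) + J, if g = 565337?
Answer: -320306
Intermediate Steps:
(g + (1151055 - 1*466271)) + J = (565337 + (1151055 - 1*466271)) - 1570427 = (565337 + (1151055 - 466271)) - 1570427 = (565337 + 684784) - 1570427 = 1250121 - 1570427 = -320306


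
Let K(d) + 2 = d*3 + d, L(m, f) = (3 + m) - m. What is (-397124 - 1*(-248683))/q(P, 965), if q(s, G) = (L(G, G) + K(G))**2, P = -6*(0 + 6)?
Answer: -148441/14907321 ≈ -0.0099576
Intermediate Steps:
L(m, f) = 3
P = -36 (P = -6*6 = -36)
K(d) = -2 + 4*d (K(d) = -2 + (d*3 + d) = -2 + (3*d + d) = -2 + 4*d)
q(s, G) = (1 + 4*G)**2 (q(s, G) = (3 + (-2 + 4*G))**2 = (1 + 4*G)**2)
(-397124 - 1*(-248683))/q(P, 965) = (-397124 - 1*(-248683))/((1 + 4*965)**2) = (-397124 + 248683)/((1 + 3860)**2) = -148441/(3861**2) = -148441/14907321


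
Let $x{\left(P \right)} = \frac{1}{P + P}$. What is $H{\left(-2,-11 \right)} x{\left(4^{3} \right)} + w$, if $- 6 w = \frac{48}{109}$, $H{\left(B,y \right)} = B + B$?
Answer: $- \frac{365}{3488} \approx -0.10464$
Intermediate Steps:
$H{\left(B,y \right)} = 2 B$
$x{\left(P \right)} = \frac{1}{2 P}$
$w = - \frac{8}{109}$ ($w = - \frac{48 \cdot \frac{1}{109}}{6} = \left(- \frac{1}{6}\right) \frac{48}{109} = - \frac{8}{109} \approx -0.073395$)
$H{\left(-2,-11 \right)} x{\left(4^{3} \right)} + w = 2 \left(-2\right) \frac{1}{2 \cdot 4^{3}} - \frac{8}{109} = - 4 \frac{1}{2 \cdot 64} - \frac{8}{109} = - 4 \cdot \frac{1}{2} \cdot \frac{1}{64} - \frac{8}{109} = \left(-4\right) \frac{1}{128} - \frac{8}{109} = - \frac{1}{32} - \frac{8}{109} = - \frac{365}{3488}$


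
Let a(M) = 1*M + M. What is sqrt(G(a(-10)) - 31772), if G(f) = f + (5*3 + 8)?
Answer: I*sqrt(31769) ≈ 178.24*I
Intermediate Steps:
a(M) = 2*M (a(M) = M + M = 2*M)
G(f) = 23 + f (G(f) = f + (15 + 8) = f + 23 = 23 + f)
sqrt(G(a(-10)) - 31772) = sqrt((23 + 2*(-10)) - 31772) = sqrt((23 - 20) - 31772) = sqrt(3 - 31772) = sqrt(-31769) = I*sqrt(31769)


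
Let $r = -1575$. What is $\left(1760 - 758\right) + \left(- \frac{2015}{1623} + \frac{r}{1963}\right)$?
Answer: $\frac{3185809228}{3185949} \approx 999.96$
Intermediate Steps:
$\left(1760 - 758\right) + \left(- \frac{2015}{1623} + \frac{r}{1963}\right) = \left(1760 - 758\right) - \left(\frac{1575}{1963} + \frac{2015}{1623}\right) = 1002 - \frac{6511670}{3185949} = \frac{3185809228}{3185949}$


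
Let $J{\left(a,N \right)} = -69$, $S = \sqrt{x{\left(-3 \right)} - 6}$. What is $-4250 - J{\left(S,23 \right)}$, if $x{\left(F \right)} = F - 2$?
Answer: $-4181$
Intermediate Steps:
$x{\left(F \right)} = -2 + F$
$S = i \sqrt{11}$ ($S = \sqrt{\left(-2 - 3\right) - 6} = \sqrt{-5 - 6} = \sqrt{-11} = i \sqrt{11} \approx 3.3166 i$)
$-4250 - J{\left(S,23 \right)} = -4250 - -69 = -4250 + 69 = -4181$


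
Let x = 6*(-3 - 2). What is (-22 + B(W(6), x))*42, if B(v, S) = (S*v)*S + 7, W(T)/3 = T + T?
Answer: 1360170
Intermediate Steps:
x = -30 (x = 6*(-5) = -30)
W(T) = 6*T (W(T) = 3*(T + T) = 3*(2*T) = 6*T)
B(v, S) = 7 + v*S**2 (B(v, S) = v*S**2 + 7 = 7 + v*S**2)
(-22 + B(W(6), x))*42 = (-22 + (7 + (6*6)*(-30)**2))*42 = (-22 + (7 + 36*900))*42 = (-22 + (7 + 32400))*42 = (-22 + 32407)*42 = 32385*42 = 1360170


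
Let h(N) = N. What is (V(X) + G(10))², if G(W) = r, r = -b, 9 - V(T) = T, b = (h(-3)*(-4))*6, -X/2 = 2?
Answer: 3481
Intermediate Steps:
X = -4 (X = -2*2 = -4)
b = 72 (b = -3*(-4)*6 = 12*6 = 72)
V(T) = 9 - T
r = -72 (r = -1*72 = -72)
G(W) = -72
(V(X) + G(10))² = ((9 - 1*(-4)) - 72)² = ((9 + 4) - 72)² = (13 - 72)² = (-59)² = 3481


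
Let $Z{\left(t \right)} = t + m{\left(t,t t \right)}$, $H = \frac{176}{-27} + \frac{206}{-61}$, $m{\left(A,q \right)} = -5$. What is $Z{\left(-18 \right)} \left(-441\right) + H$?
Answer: $\frac{16689223}{1647} \approx 10133.0$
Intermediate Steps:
$H = - \frac{16298}{1647}$ ($H = 176 \left(- \frac{1}{27}\right) + 206 \left(- \frac{1}{61}\right) = - \frac{176}{27} - \frac{206}{61} = - \frac{16298}{1647} \approx -9.8956$)
$Z{\left(t \right)} = -5 + t$ ($Z{\left(t \right)} = t - 5 = -5 + t$)
$Z{\left(-18 \right)} \left(-441\right) + H = \left(-5 - 18\right) \left(-441\right) - \frac{16298}{1647} = \left(-23\right) \left(-441\right) - \frac{16298}{1647} = 10143 - \frac{16298}{1647} = \frac{16689223}{1647}$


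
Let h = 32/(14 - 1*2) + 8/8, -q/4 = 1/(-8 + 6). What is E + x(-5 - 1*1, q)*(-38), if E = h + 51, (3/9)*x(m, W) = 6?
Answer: -1888/3 ≈ -629.33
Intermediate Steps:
q = 2 (q = -4/(-8 + 6) = -4/(-2) = -4*(-½) = 2)
x(m, W) = 18 (x(m, W) = 3*6 = 18)
h = 11/3 (h = 32/(14 - 2) + 8*(⅛) = 32/12 + 1 = 32*(1/12) + 1 = 8/3 + 1 = 11/3 ≈ 3.6667)
E = 164/3 (E = 11/3 + 51 = 164/3 ≈ 54.667)
E + x(-5 - 1*1, q)*(-38) = 164/3 + 18*(-38) = 164/3 - 684 = -1888/3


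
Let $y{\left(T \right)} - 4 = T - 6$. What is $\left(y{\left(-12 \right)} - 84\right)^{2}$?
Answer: $9604$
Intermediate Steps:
$y{\left(T \right)} = -2 + T$ ($y{\left(T \right)} = 4 + \left(T - 6\right) = 4 + \left(-6 + T\right) = -2 + T$)
$\left(y{\left(-12 \right)} - 84\right)^{2} = \left(\left(-2 - 12\right) - 84\right)^{2} = \left(-14 - 84\right)^{2} = \left(-98\right)^{2} = 9604$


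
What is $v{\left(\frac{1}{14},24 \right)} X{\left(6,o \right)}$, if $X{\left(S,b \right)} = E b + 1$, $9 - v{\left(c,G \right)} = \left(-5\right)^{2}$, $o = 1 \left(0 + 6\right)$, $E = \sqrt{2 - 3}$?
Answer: $-16 - 96 i \approx -16.0 - 96.0 i$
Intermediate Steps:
$E = i$ ($E = \sqrt{-1} = i \approx 1.0 i$)
$o = 6$ ($o = 1 \cdot 6 = 6$)
$v{\left(c,G \right)} = -16$ ($v{\left(c,G \right)} = 9 - \left(-5\right)^{2} = 9 - 25 = -16$)
$X{\left(S,b \right)} = 1 + i b$ ($X{\left(S,b \right)} = i b + 1 = 1 + i b$)
$v{\left(\frac{1}{14},24 \right)} X{\left(6,o \right)} = - 16 \left(1 + i 6\right) = - 16 \left(1 + 6 i\right) = -16 - 96 i$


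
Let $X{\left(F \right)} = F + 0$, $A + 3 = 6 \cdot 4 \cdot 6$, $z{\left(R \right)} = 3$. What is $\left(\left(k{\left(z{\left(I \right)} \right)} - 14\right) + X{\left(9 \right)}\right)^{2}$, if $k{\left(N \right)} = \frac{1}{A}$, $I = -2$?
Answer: $\frac{495616}{19881} \approx 24.929$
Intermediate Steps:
$A = 141$ ($A = -3 + 6 \cdot 4 \cdot 6 = -3 + 6 \cdot 24 = -3 + 144 = 141$)
$k{\left(N \right)} = \frac{1}{141}$
$X{\left(F \right)} = F$
$\left(\left(k{\left(z{\left(I \right)} \right)} - 14\right) + X{\left(9 \right)}\right)^{2} = \left(\left(\frac{1}{141} - 14\right) + 9\right)^{2} = \left(- \frac{1973}{141} + 9\right)^{2} = \left(- \frac{704}{141}\right)^{2} = \frac{495616}{19881}$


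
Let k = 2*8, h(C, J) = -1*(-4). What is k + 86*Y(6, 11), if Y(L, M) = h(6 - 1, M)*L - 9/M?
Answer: 22106/11 ≈ 2009.6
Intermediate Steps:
h(C, J) = 4
k = 16
Y(L, M) = -9/M + 4*L (Y(L, M) = 4*L - 9/M = -9/M + 4*L)
k + 86*Y(6, 11) = 16 + 86*(-9/11 + 4*6) = 16 + 86*(-9*1/11 + 24) = 16 + 86*(-9/11 + 24) = 16 + 86*(255/11) = 16 + 21930/11 = 22106/11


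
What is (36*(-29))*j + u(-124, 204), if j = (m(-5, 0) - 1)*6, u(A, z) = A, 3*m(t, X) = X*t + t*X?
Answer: 6140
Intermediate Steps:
m(t, X) = 2*X*t/3 (m(t, X) = (X*t + t*X)/3 = (X*t + X*t)/3 = (2*X*t)/3 = 2*X*t/3)
j = -6 (j = ((⅔)*0*(-5) - 1)*6 = (0 - 1)*6 = -1*6 = -6)
(36*(-29))*j + u(-124, 204) = (36*(-29))*(-6) - 124 = -1044*(-6) - 124 = 6264 - 124 = 6140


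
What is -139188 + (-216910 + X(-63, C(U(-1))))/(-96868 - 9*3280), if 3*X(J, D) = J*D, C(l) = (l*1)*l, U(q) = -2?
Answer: -8795737975/63194 ≈ -1.3919e+5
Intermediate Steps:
C(l) = l² (C(l) = l*l = l²)
X(J, D) = D*J/3 (X(J, D) = (J*D)/3 = (D*J)/3 = D*J/3)
-139188 + (-216910 + X(-63, C(U(-1))))/(-96868 - 9*3280) = -139188 + (-216910 + (⅓)*(-2)²*(-63))/(-96868 - 9*3280) = -139188 + (-216910 + (⅓)*4*(-63))/(-96868 - 29520) = -139188 + (-216910 - 84)/(-126388) = -139188 - 216994*(-1/126388) = -139188 + 108497/63194 = -8795737975/63194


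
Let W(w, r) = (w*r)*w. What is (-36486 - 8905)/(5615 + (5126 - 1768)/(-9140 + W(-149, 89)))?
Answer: -89272703859/11043298993 ≈ -8.0839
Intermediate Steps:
W(w, r) = r*w² (W(w, r) = (r*w)*w = r*w²)
(-36486 - 8905)/(5615 + (5126 - 1768)/(-9140 + W(-149, 89))) = (-36486 - 8905)/(5615 + (5126 - 1768)/(-9140 + 89*(-149)²)) = -45391/(5615 + 3358/(-9140 + 89*22201)) = -45391/(5615 + 3358/(-9140 + 1975889)) = -45391/(5615 + 3358/1966749) = -45391/11043298993/1966749 = -45391*1966749/11043298993 = -89272703859/11043298993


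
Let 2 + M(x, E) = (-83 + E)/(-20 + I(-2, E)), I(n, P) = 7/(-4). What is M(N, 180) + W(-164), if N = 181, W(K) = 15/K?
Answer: -93473/14268 ≈ -6.5512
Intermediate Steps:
I(n, P) = -7/4 (I(n, P) = 7*(-¼) = -7/4)
M(x, E) = 158/87 - 4*E/87 (M(x, E) = -2 + (-83 + E)/(-20 - 7/4) = -2 + (-83 + E)/(-87/4) = -2 + (-83 + E)*(-4/87) = -2 + (332/87 - 4*E/87) = 158/87 - 4*E/87)
M(N, 180) + W(-164) = (158/87 - 4/87*180) + 15/(-164) = (158/87 - 240/29) + 15*(-1/164) = -562/87 - 15/164 = -93473/14268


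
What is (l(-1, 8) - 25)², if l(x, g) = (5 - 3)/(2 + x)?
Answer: 529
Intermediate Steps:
l(x, g) = 2/(2 + x)
(l(-1, 8) - 25)² = (2/(2 - 1) - 25)² = (2/1 - 25)² = (2*1 - 25)² = (2 - 25)² = (-23)² = 529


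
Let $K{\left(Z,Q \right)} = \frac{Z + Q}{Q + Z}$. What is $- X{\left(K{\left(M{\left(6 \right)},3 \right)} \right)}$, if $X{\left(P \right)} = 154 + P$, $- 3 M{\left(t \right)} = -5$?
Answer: $-155$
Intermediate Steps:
$M{\left(t \right)} = \frac{5}{3}$ ($M{\left(t \right)} = \left(- \frac{1}{3}\right) \left(-5\right) = \frac{5}{3}$)
$K{\left(Z,Q \right)} = 1$ ($K{\left(Z,Q \right)} = \frac{Q + Z}{Q + Z} = 1$)
$- X{\left(K{\left(M{\left(6 \right)},3 \right)} \right)} = - (154 + 1) = \left(-1\right) 155 = -155$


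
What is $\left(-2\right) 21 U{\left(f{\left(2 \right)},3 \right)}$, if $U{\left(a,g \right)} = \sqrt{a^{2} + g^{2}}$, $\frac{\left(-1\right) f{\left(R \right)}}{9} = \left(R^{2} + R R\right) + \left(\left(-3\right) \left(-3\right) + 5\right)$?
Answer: $- 126 \sqrt{4357} \approx -8317.0$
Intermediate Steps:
$f{\left(R \right)} = -126 - 18 R^{2}$ ($f{\left(R \right)} = - 9 \left(\left(R^{2} + R R\right) + \left(\left(-3\right) \left(-3\right) + 5\right)\right) = - 9 \left(\left(R^{2} + R^{2}\right) + \left(9 + 5\right)\right) = - 9 \left(2 R^{2} + 14\right) = - 9 \left(14 + 2 R^{2}\right) = -126 - 18 R^{2}$)
$\left(-2\right) 21 U{\left(f{\left(2 \right)},3 \right)} = \left(-2\right) 21 \sqrt{\left(-126 - 18 \cdot 2^{2}\right)^{2} + 3^{2}} = - 42 \sqrt{\left(-126 - 72\right)^{2} + 9} = - 42 \sqrt{\left(-198\right)^{2} + 9} = - 42 \sqrt{39204 + 9} = - 42 \sqrt{39213} = - 42 \cdot 3 \sqrt{4357} = - 126 \sqrt{4357}$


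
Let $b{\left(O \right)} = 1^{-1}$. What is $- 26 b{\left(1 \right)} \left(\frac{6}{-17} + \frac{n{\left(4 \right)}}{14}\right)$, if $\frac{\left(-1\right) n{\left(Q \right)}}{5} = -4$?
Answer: $- \frac{3328}{119} \approx -27.966$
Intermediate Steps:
$n{\left(Q \right)} = 20$ ($n{\left(Q \right)} = \left(-5\right) \left(-4\right) = 20$)
$b{\left(O \right)} = 1$
$- 26 b{\left(1 \right)} \left(\frac{6}{-17} + \frac{n{\left(4 \right)}}{14}\right) = \left(-26\right) 1 \left(\frac{6}{-17} + \frac{20}{14}\right) = - 26 \left(6 \left(- \frac{1}{17}\right) + 20 \cdot \frac{1}{14}\right) = - 26 \left(- \frac{6}{17} + \frac{10}{7}\right) = \left(-26\right) \frac{128}{119} = - \frac{3328}{119}$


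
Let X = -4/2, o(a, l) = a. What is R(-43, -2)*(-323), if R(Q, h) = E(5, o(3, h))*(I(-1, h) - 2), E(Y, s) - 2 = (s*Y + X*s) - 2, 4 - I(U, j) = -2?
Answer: -11628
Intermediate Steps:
X = -2 (X = -4*½ = -2)
I(U, j) = 6 (I(U, j) = 4 - 1*(-2) = 4 + 2 = 6)
E(Y, s) = -2*s + Y*s (E(Y, s) = 2 + ((s*Y - 2*s) - 2) = 2 + ((Y*s - 2*s) - 2) = 2 + ((-2*s + Y*s) - 2) = 2 + (-2 - 2*s + Y*s) = -2*s + Y*s)
R(Q, h) = 36 (R(Q, h) = (3*(-2 + 5))*(6 - 2) = (3*3)*4 = 9*4 = 36)
R(-43, -2)*(-323) = 36*(-323) = -11628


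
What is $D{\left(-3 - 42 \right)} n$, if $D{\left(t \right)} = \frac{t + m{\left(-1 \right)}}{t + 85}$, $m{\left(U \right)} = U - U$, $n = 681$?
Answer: $- \frac{6129}{8} \approx -766.13$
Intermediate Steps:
$m{\left(U \right)} = 0$
$D{\left(t \right)} = \frac{t}{85 + t}$ ($D{\left(t \right)} = \frac{t + 0}{t + 85} = \frac{t}{85 + t}$)
$D{\left(-3 - 42 \right)} n = \frac{-3 - 42}{85 - 45} \cdot 681 = - \frac{45}{85 - 45} \cdot 681 = - \frac{45}{40} \cdot 681 = \left(-45\right) \frac{1}{40} \cdot 681 = \left(- \frac{9}{8}\right) 681 = - \frac{6129}{8}$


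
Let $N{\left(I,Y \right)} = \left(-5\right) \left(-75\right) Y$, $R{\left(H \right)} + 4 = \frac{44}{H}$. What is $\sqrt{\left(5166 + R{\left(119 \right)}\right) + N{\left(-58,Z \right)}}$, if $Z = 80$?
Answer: $\frac{\sqrt{497934318}}{119} \approx 187.52$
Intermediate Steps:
$R{\left(H \right)} = -4 + \frac{44}{H}$
$N{\left(I,Y \right)} = 375 Y$
$\sqrt{\left(5166 + R{\left(119 \right)}\right) + N{\left(-58,Z \right)}} = \sqrt{\left(5166 - \left(4 - \frac{44}{119}\right)\right) + 375 \cdot 80} = \sqrt{\left(5166 + \left(-4 + 44 \cdot \frac{1}{119}\right)\right) + 30000} = \sqrt{\left(5166 + \left(-4 + \frac{44}{119}\right)\right) + 30000} = \sqrt{\left(5166 - \frac{432}{119}\right) + 30000} = \sqrt{\frac{614322}{119} + 30000} = \sqrt{\frac{4184322}{119}} = \frac{\sqrt{497934318}}{119}$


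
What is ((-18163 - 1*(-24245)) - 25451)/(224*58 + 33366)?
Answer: -19369/46358 ≈ -0.41781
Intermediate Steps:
((-18163 - 1*(-24245)) - 25451)/(224*58 + 33366) = ((-18163 + 24245) - 25451)/(12992 + 33366) = (6082 - 25451)/46358 = -19369*1/46358 = -19369/46358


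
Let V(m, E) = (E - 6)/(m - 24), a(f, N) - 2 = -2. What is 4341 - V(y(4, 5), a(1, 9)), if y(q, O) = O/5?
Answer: 99837/23 ≈ 4340.7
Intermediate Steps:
a(f, N) = 0 (a(f, N) = 2 - 2 = 0)
y(q, O) = O/5 (y(q, O) = O*(⅕) = O/5)
V(m, E) = (-6 + E)/(-24 + m)
4341 - V(y(4, 5), a(1, 9)) = 4341 - (-6 + 0)/(-24 + (⅕)*5) = 4341 - (-6)/(-24 + 1) = 4341 - (-6)/(-23) = 4341 - (-1)*(-6)/23 = 4341 - 1*6/23 = 4341 - 6/23 = 99837/23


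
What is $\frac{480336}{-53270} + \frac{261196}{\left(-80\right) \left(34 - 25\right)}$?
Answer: $- \frac{356493821}{958860} \approx -371.79$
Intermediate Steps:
$\frac{480336}{-53270} + \frac{261196}{\left(-80\right) \left(34 - 25\right)} = 480336 \left(- \frac{1}{53270}\right) + \frac{261196}{\left(-80\right) 9} = - \frac{240168}{26635} + \frac{261196}{-720} = - \frac{240168}{26635} + 261196 \left(- \frac{1}{720}\right) = - \frac{240168}{26635} - \frac{65299}{180} = - \frac{356493821}{958860}$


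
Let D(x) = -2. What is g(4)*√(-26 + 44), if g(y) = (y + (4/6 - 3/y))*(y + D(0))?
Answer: 47*√2/2 ≈ 33.234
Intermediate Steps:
g(y) = (-2 + y)*(⅔ + y - 3/y) (g(y) = (y + (4/6 - 3/y))*(y - 2) = (y + (4*(⅙) - 3/y))*(-2 + y) = (y + (⅔ - 3/y))*(-2 + y) = (⅔ + y - 3/y)*(-2 + y) = (-2 + y)*(⅔ + y - 3/y))
g(4)*√(-26 + 44) = (-13/3 + 4² + 6/4 - 4/3*4)*√(-26 + 44) = (-13/3 + 16 + 6*(¼) - 16/3)*√18 = (-13/3 + 16 + 3/2 - 16/3)*(3*√2) = 47*(3*√2)/6 = 47*√2/2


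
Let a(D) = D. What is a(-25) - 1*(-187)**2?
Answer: -34994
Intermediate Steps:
a(-25) - 1*(-187)**2 = -25 - 1*(-187)**2 = -25 - 1*34969 = -25 - 34969 = -34994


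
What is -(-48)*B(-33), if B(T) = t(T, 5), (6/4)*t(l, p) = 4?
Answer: 128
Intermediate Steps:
t(l, p) = 8/3 (t(l, p) = (⅔)*4 = 8/3)
B(T) = 8/3
-(-48)*B(-33) = -(-48)*8/3 = -1*(-128) = 128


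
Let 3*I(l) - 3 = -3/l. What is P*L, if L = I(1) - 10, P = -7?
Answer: 70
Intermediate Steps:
I(l) = 1 - 1/l (I(l) = 1 + (-3/l)/3 = 1 - 1/l)
L = -10 (L = (-1 + 1)/1 - 10 = 1*0 - 10 = 0 - 10 = -10)
P*L = -7*(-10) = 70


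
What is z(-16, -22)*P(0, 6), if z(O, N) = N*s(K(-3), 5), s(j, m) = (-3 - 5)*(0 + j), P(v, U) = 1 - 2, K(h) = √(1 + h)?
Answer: -176*I*√2 ≈ -248.9*I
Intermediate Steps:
P(v, U) = -1
s(j, m) = -8*j
z(O, N) = -8*I*N*√2 (z(O, N) = N*(-8*√(1 - 3)) = N*(-8*I*√2) = -8*I*N*√2)
z(-16, -22)*P(0, 6) = -8*I*(-22)*√2*(-1) = (176*I*√2)*(-1) = -176*I*√2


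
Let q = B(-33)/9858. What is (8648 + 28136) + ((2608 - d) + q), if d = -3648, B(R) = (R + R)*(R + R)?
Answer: 70715446/1643 ≈ 43040.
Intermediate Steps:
B(R) = 4*R² (B(R) = (2*R)*(2*R) = 4*R²)
q = 726/1643 (q = (4*(-33)²)/9858 = (4*1089)*(1/9858) = 4356*(1/9858) = 726/1643 ≈ 0.44187)
(8648 + 28136) + ((2608 - d) + q) = (8648 + 28136) + ((2608 - 1*(-3648)) + 726/1643) = 36784 + ((2608 + 3648) + 726/1643) = 36784 + (6256 + 726/1643) = 36784 + 10279334/1643 = 70715446/1643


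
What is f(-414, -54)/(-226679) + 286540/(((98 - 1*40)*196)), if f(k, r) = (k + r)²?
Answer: 15615683957/644221718 ≈ 24.240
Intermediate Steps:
f(-414, -54)/(-226679) + 286540/(((98 - 1*40)*196)) = (-414 - 54)²/(-226679) + 286540/(((98 - 1*40)*196)) = (-468)²*(-1/226679) + 286540/(((98 - 40)*196)) = 219024*(-1/226679) + 286540/((58*196)) = -219024/226679 + 286540/11368 = -219024/226679 + 286540*(1/11368) = -219024/226679 + 71635/2842 = 15615683957/644221718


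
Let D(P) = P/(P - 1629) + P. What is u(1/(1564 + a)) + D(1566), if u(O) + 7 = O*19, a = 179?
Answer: 2674030/1743 ≈ 1534.2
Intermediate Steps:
u(O) = -7 + 19*O (u(O) = -7 + O*19 = -7 + 19*O)
D(P) = P + P/(-1629 + P) (D(P) = P/(-1629 + P) + P = P + P/(-1629 + P))
u(1/(1564 + a)) + D(1566) = (-7 + 19/(1564 + 179)) + 1566*(-1628 + 1566)/(-1629 + 1566) = (-7 + 19/1743) + 1566*(-62)/(-63) = (-7 + 19*(1/1743)) + 1566*(-1/63)*(-62) = (-7 + 19/1743) + 10788/7 = -12182/1743 + 10788/7 = 2674030/1743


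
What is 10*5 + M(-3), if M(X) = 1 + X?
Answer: 48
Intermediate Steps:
10*5 + M(-3) = 10*5 + (1 - 3) = 50 - 2 = 48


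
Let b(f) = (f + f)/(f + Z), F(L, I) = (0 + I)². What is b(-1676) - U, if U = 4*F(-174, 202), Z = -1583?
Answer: -531917592/3259 ≈ -1.6322e+5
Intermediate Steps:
F(L, I) = I²
U = 163216 (U = 4*202² = 4*40804 = 163216)
b(f) = 2*f/(-1583 + f) (b(f) = (f + f)/(f - 1583) = (2*f)/(-1583 + f) = 2*f/(-1583 + f))
b(-1676) - U = 2*(-1676)/(-1583 - 1676) - 1*163216 = 2*(-1676)/(-3259) - 163216 = 2*(-1676)*(-1/3259) - 163216 = 3352/3259 - 163216 = -531917592/3259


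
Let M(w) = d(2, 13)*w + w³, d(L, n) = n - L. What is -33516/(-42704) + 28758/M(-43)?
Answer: 30261001/71155540 ≈ 0.42528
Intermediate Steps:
M(w) = w³ + 11*w (M(w) = (13 - 1*2)*w + w³ = (13 - 2)*w + w³ = 11*w + w³ = w³ + 11*w)
-33516/(-42704) + 28758/M(-43) = -33516/(-42704) + 28758/((-43*(11 + (-43)²))) = -33516*(-1/42704) + 28758/((-43*(11 + 1849))) = 8379/10676 + 28758/((-43*1860)) = 8379/10676 + 28758/(-79980) = 8379/10676 + 28758*(-1/79980) = 8379/10676 - 4793/13330 = 30261001/71155540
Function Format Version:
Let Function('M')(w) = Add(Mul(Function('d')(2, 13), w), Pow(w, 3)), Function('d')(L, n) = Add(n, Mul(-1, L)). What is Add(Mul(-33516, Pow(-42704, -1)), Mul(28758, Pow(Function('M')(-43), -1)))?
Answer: Rational(30261001, 71155540) ≈ 0.42528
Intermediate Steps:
Function('M')(w) = Add(Pow(w, 3), Mul(11, w)) (Function('M')(w) = Add(Mul(Add(13, Mul(-1, 2)), w), Pow(w, 3)) = Add(Mul(Add(13, -2), w), Pow(w, 3)) = Add(Mul(11, w), Pow(w, 3)) = Add(Pow(w, 3), Mul(11, w)))
Add(Mul(-33516, Pow(-42704, -1)), Mul(28758, Pow(Function('M')(-43), -1))) = Add(Mul(-33516, Pow(-42704, -1)), Mul(28758, Pow(Mul(-43, Add(11, Pow(-43, 2))), -1))) = Add(Mul(-33516, Rational(-1, 42704)), Mul(28758, Pow(Mul(-43, Add(11, 1849)), -1))) = Add(Rational(8379, 10676), Mul(28758, Pow(Mul(-43, 1860), -1))) = Add(Rational(8379, 10676), Mul(28758, Pow(-79980, -1))) = Add(Rational(8379, 10676), Mul(28758, Rational(-1, 79980))) = Add(Rational(8379, 10676), Rational(-4793, 13330)) = Rational(30261001, 71155540)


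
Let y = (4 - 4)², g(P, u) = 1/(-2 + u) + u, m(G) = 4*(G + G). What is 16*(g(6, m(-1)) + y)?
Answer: -648/5 ≈ -129.60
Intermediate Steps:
m(G) = 8*G (m(G) = 4*(2*G) = 8*G)
g(P, u) = u + 1/(-2 + u)
y = 0 (y = 0² = 0)
16*(g(6, m(-1)) + y) = 16*((1 + (8*(-1))² - 16*(-1))/(-2 + 8*(-1)) + 0) = 16*((1 + (-8)² - 2*(-8))/(-2 - 8) + 0) = 16*((1 + 64 + 16)/(-10) + 0) = 16*(-⅒*81 + 0) = 16*(-81/10 + 0) = 16*(-81/10) = -648/5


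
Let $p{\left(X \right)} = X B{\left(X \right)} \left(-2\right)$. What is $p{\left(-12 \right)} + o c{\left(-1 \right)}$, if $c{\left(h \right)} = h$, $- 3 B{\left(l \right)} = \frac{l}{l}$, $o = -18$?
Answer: $10$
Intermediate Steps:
$B{\left(l \right)} = - \frac{1}{3}$ ($B{\left(l \right)} = - \frac{l \frac{1}{l}}{3} = \left(- \frac{1}{3}\right) 1 = - \frac{1}{3}$)
$p{\left(X \right)} = \frac{2 X}{3}$ ($p{\left(X \right)} = X \left(- \frac{1}{3}\right) \left(-2\right) = - \frac{X}{3} \left(-2\right) = \frac{2 X}{3}$)
$p{\left(-12 \right)} + o c{\left(-1 \right)} = \frac{2}{3} \left(-12\right) - -18 = -8 + 18 = 10$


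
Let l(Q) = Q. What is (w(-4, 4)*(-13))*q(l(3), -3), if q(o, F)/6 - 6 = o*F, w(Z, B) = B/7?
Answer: 936/7 ≈ 133.71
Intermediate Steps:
w(Z, B) = B/7 (w(Z, B) = B*(⅐) = B/7)
q(o, F) = 36 + 6*F*o (q(o, F) = 36 + 6*(o*F) = 36 + 6*(F*o) = 36 + 6*F*o)
(w(-4, 4)*(-13))*q(l(3), -3) = (((⅐)*4)*(-13))*(36 + 6*(-3)*3) = ((4/7)*(-13))*(36 - 54) = -52/7*(-18) = 936/7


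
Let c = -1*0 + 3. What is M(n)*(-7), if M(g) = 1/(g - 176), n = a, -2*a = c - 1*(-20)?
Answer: 14/375 ≈ 0.037333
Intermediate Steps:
c = 3 (c = 0 + 3 = 3)
a = -23/2 (a = -(3 - 1*(-20))/2 = -(3 + 20)/2 = -½*23 = -23/2 ≈ -11.500)
n = -23/2 ≈ -11.500
M(g) = 1/(-176 + g)
M(n)*(-7) = -7/(-176 - 23/2) = -7/(-375/2) = -2/375*(-7) = 14/375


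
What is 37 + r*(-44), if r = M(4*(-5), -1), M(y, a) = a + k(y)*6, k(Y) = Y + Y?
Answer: 10641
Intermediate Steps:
k(Y) = 2*Y
M(y, a) = a + 12*y (M(y, a) = a + (2*y)*6 = a + 12*y)
r = -241 (r = -1 + 12*(4*(-5)) = -1 + 12*(-20) = -1 - 240 = -241)
37 + r*(-44) = 37 - 241*(-44) = 37 + 10604 = 10641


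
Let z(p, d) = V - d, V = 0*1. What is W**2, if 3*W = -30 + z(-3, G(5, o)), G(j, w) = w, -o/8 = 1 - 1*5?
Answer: 3844/9 ≈ 427.11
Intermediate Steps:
V = 0
o = 32 (o = -8*(1 - 1*5) = -8*(1 - 5) = -8*(-4) = 32)
z(p, d) = -d (z(p, d) = 0 - d = -d)
W = -62/3 (W = (-30 - 1*32)/3 = (-30 - 32)/3 = (1/3)*(-62) = -62/3 ≈ -20.667)
W**2 = (-62/3)**2 = 3844/9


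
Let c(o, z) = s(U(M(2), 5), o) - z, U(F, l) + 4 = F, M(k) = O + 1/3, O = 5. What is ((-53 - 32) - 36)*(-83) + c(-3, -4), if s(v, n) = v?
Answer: 30145/3 ≈ 10048.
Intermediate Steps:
M(k) = 16/3 (M(k) = 5 + 1/3 = 5 + ⅓ = 16/3)
U(F, l) = -4 + F
c(o, z) = 4/3 - z (c(o, z) = (-4 + 16/3) - z = 4/3 - z)
((-53 - 32) - 36)*(-83) + c(-3, -4) = ((-53 - 32) - 36)*(-83) + (4/3 - 1*(-4)) = (-85 - 36)*(-83) + (4/3 + 4) = -121*(-83) + 16/3 = 10043 + 16/3 = 30145/3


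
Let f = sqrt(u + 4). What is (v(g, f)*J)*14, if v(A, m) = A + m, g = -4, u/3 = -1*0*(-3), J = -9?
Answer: 252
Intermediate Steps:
u = 0 (u = 3*(-1*0*(-3)) = 3*(0*(-3)) = 3*0 = 0)
f = 2 (f = sqrt(0 + 4) = sqrt(4) = 2)
(v(g, f)*J)*14 = ((-4 + 2)*(-9))*14 = -2*(-9)*14 = 18*14 = 252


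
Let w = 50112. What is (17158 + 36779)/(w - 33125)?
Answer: 53937/16987 ≈ 3.1752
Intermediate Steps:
(17158 + 36779)/(w - 33125) = (17158 + 36779)/(50112 - 33125) = 53937/16987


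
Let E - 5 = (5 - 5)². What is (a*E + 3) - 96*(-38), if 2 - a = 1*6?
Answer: 3631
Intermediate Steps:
E = 5 (E = 5 + (5 - 5)² = 5 + 0² = 5 + 0 = 5)
a = -4 (a = 2 - 6 = -4)
(a*E + 3) - 96*(-38) = (-4*5 + 3) - 96*(-38) = (-20 + 3) + 3648 = -17 + 3648 = 3631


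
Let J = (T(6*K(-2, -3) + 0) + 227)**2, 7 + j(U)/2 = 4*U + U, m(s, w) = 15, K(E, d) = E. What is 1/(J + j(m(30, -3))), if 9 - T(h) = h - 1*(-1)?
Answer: 1/61145 ≈ 1.6355e-5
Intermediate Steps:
T(h) = 8 - h (T(h) = 9 - (h - 1*(-1)) = 9 - (h + 1) = 9 - (1 + h) = 9 + (-1 - h) = 8 - h)
j(U) = -14 + 10*U (j(U) = -14 + 2*(4*U + U) = -14 + 2*(5*U) = -14 + 10*U)
J = 61009 (J = ((8 - (6*(-2) + 0)) + 227)**2 = ((8 - (-12 + 0)) + 227)**2 = ((8 - 1*(-12)) + 227)**2 = ((8 + 12) + 227)**2 = (20 + 227)**2 = 247**2 = 61009)
1/(J + j(m(30, -3))) = 1/(61009 + (-14 + 10*15)) = 1/(61009 + (-14 + 150)) = 1/(61009 + 136) = 1/61145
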